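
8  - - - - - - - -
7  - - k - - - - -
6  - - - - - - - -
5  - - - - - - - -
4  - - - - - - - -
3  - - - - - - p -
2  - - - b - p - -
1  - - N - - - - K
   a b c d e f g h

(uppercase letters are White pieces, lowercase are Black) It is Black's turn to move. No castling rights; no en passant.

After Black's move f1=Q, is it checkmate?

After f1=Q: white king on h1; in check: yes, from the black queen on f1.
King squares — g1: attacked by Qf1; g2: attacked by Qf1; h2: attacked by Pg3.
White has no legal moves → checkmate.

yes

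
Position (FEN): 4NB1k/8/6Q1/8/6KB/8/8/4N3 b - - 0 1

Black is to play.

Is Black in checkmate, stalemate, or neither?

stalemate

Black to move; black king on h8.
In check: no.
King squares — g7: attacked by Qg6; h7: attacked by Qg6; g8: attacked by Qg6.
Legal moves for Black: none.
Not in check and no legal moves → stalemate.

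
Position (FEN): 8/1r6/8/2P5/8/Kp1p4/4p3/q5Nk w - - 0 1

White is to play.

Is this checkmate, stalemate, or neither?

White to move; white king on a3.
In check: yes, from the black queen on a1.
King squares — a2: attacked by Qa1; b2: attacked by Qa1; b3: attacked by Rb7; a4: attacked by Qa1; b4: attacked by Rb7.
Legal moves for White: none.
In check with no legal moves → checkmate.

checkmate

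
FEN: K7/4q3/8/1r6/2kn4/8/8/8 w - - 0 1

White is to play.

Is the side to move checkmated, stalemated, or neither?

White to move; white king on a8.
In check: no.
King squares — a7: attacked by Qe7; b7: attacked by Rb5; b8: attacked by Rb5.
Legal moves for White: none.
Not in check and no legal moves → stalemate.

stalemate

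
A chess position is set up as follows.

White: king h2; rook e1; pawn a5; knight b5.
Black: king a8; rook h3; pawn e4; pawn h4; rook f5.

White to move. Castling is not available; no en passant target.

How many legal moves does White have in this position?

White to move; king on h2.
In check: yes, from the black rook on h3.
Legal moves: Kxh3, Kg2, Kg1.
Count: 3.

3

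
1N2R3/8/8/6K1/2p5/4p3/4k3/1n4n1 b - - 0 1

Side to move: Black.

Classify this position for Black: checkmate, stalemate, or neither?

Black to move; black king on e2.
In check: no.
Legal moves for Black: Kf3, Kd3, Kf2, Kd2, Kf1, Ke1, Kd1, Nh3+, Nf3+, Nc3, Na3, Nd2, c3.
Black has 13 legal moves and is not in check → neither.

neither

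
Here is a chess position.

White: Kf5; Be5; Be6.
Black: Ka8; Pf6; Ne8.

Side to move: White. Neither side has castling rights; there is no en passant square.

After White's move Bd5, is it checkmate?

no

After Bd5: black king on a8; in check: yes, from the white bishop on d5.
Black has 1 legal reply: Ka7.
In check but a legal move exists → not checkmate.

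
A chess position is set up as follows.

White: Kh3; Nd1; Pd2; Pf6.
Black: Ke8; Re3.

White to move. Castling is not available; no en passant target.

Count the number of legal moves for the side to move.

White to move; king on h3.
In check: yes, from the black rook on e3.
Legal moves: Kh4, Kg4, Kh2, Kg2, Nxe3, dxe3.
Count: 6.

6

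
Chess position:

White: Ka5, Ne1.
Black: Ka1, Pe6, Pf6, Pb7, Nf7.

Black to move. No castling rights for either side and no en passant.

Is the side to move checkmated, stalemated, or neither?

Black to move; black king on a1.
In check: no.
Legal moves for Black: Nh8, Nd8, Nh6, Nd6, Ng5, Ne5, Kb2, Ka2, Kb1, b6+, f5, e5, b5.
Black has 13 legal moves and is not in check → neither.

neither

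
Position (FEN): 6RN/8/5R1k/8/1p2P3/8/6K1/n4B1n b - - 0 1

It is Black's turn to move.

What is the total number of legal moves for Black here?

2

Black to move; king on h6.
In check: yes, from the white rook on f6.
Legal moves: Kh7, Kh5.
Count: 2.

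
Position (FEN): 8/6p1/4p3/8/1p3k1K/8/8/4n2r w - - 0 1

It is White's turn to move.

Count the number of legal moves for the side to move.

White to move; king on h4.
In check: yes, from the black rook on h1.
Legal moves: none.
Count: 0.

0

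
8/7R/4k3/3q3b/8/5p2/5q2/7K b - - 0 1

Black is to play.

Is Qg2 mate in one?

After Qg2: white king on h1; in check: yes, from the black queen on g2.
King squares — g1: attacked by Qg2; g2: attacked by Pf3; h2: attacked by Qg2.
White has no legal moves → checkmate.

yes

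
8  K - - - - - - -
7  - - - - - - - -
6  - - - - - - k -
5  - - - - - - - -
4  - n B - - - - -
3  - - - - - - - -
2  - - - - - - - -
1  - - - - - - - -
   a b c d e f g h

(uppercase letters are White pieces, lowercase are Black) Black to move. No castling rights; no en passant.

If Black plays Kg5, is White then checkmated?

After Kg5: white king on a8; in check: no.
White is not in check, so this cannot be checkmate.

no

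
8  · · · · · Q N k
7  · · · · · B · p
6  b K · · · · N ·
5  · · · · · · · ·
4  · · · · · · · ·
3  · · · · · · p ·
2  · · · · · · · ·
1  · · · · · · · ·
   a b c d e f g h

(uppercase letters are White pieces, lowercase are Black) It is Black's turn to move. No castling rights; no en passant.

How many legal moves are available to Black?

1

Black to move; king on h8.
In check: yes, from the white knight on g6.
Legal moves: hxg6.
Count: 1.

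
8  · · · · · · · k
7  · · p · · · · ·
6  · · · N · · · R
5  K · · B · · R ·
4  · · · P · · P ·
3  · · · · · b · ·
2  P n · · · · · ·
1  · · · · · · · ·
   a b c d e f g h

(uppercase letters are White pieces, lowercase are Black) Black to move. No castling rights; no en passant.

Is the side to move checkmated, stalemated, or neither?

checkmate

Black to move; black king on h8.
In check: yes, from the white rook on h6.
King squares — g7: attacked by Rg5; h7: attacked by Rh6; g8: attacked by Bd5.
Legal moves for Black: none.
In check with no legal moves → checkmate.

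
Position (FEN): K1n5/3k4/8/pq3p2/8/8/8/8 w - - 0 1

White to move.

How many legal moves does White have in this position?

0

White to move; king on a8.
In check: no.
Legal moves: none.
Count: 0.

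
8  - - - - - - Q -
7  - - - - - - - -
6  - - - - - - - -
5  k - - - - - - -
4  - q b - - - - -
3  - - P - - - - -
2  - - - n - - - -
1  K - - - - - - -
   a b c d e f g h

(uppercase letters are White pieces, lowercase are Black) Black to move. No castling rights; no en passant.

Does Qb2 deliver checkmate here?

no

After Qb2: white king on a1; in check: yes, from the black queen on b2.
White has 1 legal reply: Kxb2.
In check but a legal move exists → not checkmate.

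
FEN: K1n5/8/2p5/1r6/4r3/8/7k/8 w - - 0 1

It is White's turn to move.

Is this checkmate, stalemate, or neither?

stalemate

White to move; white king on a8.
In check: no.
King squares — a7: attacked by Nc8; b7: attacked by Rb5; b8: attacked by Rb5.
Legal moves for White: none.
Not in check and no legal moves → stalemate.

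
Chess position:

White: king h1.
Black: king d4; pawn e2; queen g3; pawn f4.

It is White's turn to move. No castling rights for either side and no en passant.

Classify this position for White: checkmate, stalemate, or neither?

stalemate

White to move; white king on h1.
In check: no.
King squares — g1: attacked by Qg3; g2: attacked by Qg3; h2: attacked by Qg3.
Legal moves for White: none.
Not in check and no legal moves → stalemate.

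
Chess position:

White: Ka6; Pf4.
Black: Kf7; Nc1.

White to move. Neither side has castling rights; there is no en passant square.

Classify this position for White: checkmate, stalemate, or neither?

White to move; white king on a6.
In check: no.
Legal moves for White: Kb7, Ka7, Kb6, Kb5, Ka5, f5.
White has 6 legal moves and is not in check → neither.

neither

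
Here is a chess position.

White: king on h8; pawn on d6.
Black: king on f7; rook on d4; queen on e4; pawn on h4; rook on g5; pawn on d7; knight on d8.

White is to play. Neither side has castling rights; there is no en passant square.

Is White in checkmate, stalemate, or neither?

stalemate

White to move; white king on h8.
In check: no.
King squares — g7: attacked by Rg5; h7: attacked by Qe4; g8: attacked by Rg5.
Legal moves for White: none.
Not in check and no legal moves → stalemate.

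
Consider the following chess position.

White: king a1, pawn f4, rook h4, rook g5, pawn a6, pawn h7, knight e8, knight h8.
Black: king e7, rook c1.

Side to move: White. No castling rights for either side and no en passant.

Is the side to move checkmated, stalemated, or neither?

neither

White to move; white king on a1.
In check: yes, from the black rook on c1.
Legal moves for White: Kb2, Ka2.
White is in check but has 2 legal moves → neither.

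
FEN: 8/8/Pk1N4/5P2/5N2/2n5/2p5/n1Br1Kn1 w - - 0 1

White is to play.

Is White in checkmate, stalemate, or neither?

neither

White to move; white king on f1.
In check: yes, from the black rook on d1.
Legal moves for White: Kg2, Kf2.
White is in check but has 2 legal moves → neither.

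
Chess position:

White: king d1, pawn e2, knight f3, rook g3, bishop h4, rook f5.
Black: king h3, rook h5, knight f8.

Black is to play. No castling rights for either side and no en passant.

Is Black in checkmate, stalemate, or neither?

Black to move; black king on h3.
In check: yes, from the white rook on g3.
King squares — g2: attacked by Rg3; h2: attacked by Nf3; g3: attacked by Bh4; g4: attacked by Rg3; h4: attacked by Nf3.
Legal moves for Black: none.
In check with no legal moves → checkmate.

checkmate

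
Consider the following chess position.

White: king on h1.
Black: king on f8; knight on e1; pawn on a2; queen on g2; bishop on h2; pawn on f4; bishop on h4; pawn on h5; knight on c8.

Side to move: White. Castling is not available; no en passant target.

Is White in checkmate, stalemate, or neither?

White to move; white king on h1.
In check: yes, from the black queen on g2.
King squares — g1: attacked by Qg2; g2: attacked by Ne1; h2: attacked by Qg2.
Legal moves for White: none.
In check with no legal moves → checkmate.

checkmate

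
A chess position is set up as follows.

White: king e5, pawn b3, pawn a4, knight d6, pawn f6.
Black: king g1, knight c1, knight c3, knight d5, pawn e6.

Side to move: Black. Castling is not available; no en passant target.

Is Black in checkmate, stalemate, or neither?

Black to move; black king on g1.
In check: no.
Legal moves for Black include: Ne7, Nc7, Nxf6, Nb6, Nf4, Nb4, Ne3, Nb5, Ne4, Nxa4, N3e2, N3a2, Nd1, Nb1, Kh2, Kg2, Kf2, Kh1, ... (list truncated; more exist).
Black has legal moves and is not in check → neither.

neither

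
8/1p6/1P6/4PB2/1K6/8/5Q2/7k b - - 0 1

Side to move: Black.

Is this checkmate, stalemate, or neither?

Black to move; black king on h1.
In check: no.
King squares — g1: attacked by Qf2; g2: attacked by Qf2; h2: attacked by Qf2.
Legal moves for Black: none.
Not in check and no legal moves → stalemate.

stalemate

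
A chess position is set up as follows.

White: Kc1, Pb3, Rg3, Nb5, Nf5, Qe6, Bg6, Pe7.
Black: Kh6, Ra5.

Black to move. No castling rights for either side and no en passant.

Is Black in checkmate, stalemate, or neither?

Black to move; black king on h6.
In check: yes, from the white knight on f5.
King squares — g5: attacked by Rg3; h5: attacked by Bg6; g6: attacked by Rg3; g7: attacked by Nf5; h7: attacked by Bg6.
Legal moves for Black: none.
In check with no legal moves → checkmate.

checkmate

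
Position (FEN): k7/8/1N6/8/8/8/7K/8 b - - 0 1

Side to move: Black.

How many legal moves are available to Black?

Black to move; king on a8.
In check: yes, from the white knight on b6.
Legal moves: Kb8, Kb7, Ka7.
Count: 3.

3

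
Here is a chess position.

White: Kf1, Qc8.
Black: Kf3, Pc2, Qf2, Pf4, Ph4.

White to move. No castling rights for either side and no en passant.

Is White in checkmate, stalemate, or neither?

checkmate

White to move; white king on f1.
In check: yes, from the black queen on f2.
King squares — e1: attacked by Qf2; g1: attacked by Qf2; e2: attacked by Qf2; f2: attacked by Kf3; g2: attacked by Qf2.
Legal moves for White: none.
In check with no legal moves → checkmate.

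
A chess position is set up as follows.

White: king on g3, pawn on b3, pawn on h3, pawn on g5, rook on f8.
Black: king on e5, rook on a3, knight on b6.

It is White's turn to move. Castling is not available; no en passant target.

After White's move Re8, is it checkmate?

After Re8: black king on e5; in check: yes, from the white rook on e8.
Black has 4 legal replies: Kd6, Kf5, Kd5, Kd4.
In check but a legal move exists → not checkmate.

no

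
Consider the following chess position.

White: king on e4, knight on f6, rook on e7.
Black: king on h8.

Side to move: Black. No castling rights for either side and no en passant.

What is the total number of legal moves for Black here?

0

Black to move; king on h8.
In check: no.
Legal moves: none.
Count: 0.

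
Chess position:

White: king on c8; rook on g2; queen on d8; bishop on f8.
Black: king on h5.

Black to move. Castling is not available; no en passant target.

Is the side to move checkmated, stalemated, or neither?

Black to move; black king on h5.
In check: no.
King squares — g4: attacked by Rg2; h4: attacked by Qd8; g5: attacked by Rg2; g6: attacked by Rg2; h6: attacked by Bf8.
Legal moves for Black: none.
Not in check and no legal moves → stalemate.

stalemate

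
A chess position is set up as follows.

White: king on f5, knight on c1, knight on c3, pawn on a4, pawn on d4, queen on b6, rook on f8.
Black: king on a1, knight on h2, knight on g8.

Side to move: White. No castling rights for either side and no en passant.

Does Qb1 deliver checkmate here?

yes

After Qb1: black king on a1; in check: yes, from the white queen on b1.
King squares — b1: attacked by Nc3; a2: attacked by Qb1; b2: attacked by Qb1.
Black has no legal moves → checkmate.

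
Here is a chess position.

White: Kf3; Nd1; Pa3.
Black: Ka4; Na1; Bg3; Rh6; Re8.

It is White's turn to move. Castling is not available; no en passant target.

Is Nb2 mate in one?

no

After Nb2: black king on a4; in check: yes, from the white knight on b2.
Black has 4 legal replies: Kb5, Ka5, Kb3, Kxa3.
In check but a legal move exists → not checkmate.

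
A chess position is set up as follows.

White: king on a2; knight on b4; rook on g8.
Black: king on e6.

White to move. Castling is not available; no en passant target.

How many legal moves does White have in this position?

White to move; king on a2.
In check: no.
Legal moves: Rh8, Rf8, Re8+, Rd8, Rc8, Rb8, Ra8, Rg7, Rg6+, Rg5, Rg4, Rg3, Rg2, Rg1, Nc6, Na6, Nd5, Nd3, Nc2, Kb3, Ka3, Kb2, Kb1, Ka1.
Count: 24.

24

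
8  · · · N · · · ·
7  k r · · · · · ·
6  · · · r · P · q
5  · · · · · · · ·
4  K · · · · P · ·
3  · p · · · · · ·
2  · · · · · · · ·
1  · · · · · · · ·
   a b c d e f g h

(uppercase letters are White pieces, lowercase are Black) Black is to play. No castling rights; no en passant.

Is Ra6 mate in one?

After Ra6: white king on a4; in check: yes, from the black rook on a6.
King squares — a3: attacked by Ra6; b3: attacked by Rb7; b4: attacked by Rb7; a5: attacked by Ra6; b5: attacked by Rb7.
White has no legal moves → checkmate.

yes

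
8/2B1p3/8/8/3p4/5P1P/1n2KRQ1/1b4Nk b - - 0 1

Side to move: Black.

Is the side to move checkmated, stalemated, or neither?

checkmate

Black to move; black king on h1.
In check: yes, from the white queen on g2.
King squares — g1: attacked by Qg2; g2: attacked by Rf2; h2: attacked by Qg2.
Legal moves for Black: none.
In check with no legal moves → checkmate.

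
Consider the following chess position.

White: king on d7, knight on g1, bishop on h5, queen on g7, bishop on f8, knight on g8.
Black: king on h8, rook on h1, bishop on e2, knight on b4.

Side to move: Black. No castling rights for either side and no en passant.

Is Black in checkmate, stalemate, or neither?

checkmate

Black to move; black king on h8.
In check: yes, from the white queen on g7.
King squares — g7: attacked by Bf8; h7: attacked by Qg7; g8: attacked by Qg7.
Legal moves for Black: none.
In check with no legal moves → checkmate.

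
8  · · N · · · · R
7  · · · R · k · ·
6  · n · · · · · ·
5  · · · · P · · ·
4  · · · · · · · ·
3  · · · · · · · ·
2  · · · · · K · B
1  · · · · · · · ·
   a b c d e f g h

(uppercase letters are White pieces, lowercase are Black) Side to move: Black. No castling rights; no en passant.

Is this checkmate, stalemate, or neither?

neither

Black to move; black king on f7.
In check: yes, from the white rook on d7.
King squares — e6: available; f6: attacked by Pe5; g6: available; e7: attacked by Rd7; g7: attacked by Rd7; e8: attacked by Rh8; f8: attacked by Rh8; g8: attacked by Rh8.
Legal moves for Black: Kg6, Ke6, Nxd7.
Black is in check but has 3 legal moves → neither.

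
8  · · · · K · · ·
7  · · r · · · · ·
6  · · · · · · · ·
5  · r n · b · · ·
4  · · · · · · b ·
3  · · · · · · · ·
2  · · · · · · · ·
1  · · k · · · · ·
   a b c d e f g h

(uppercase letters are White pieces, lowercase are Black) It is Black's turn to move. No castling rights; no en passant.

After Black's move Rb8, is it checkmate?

yes

After Rb8: white king on e8; in check: yes, from the black rook on b8.
King squares — d7: attacked by Bg4; e7: attacked by Rc7; f7: attacked by Rc7; d8: attacked by Rb8; f8: attacked by Rb8.
White has no legal moves → checkmate.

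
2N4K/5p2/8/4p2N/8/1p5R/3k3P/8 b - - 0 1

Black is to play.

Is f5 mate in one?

After f5: white king on h8; in check: no.
White is not in check, so this cannot be checkmate.

no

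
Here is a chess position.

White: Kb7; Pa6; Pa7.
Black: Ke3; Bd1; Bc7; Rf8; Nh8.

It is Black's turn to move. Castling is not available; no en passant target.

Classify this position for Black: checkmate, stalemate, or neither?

Black to move; black king on e3.
In check: no.
Legal moves for Black include: Nf7, Ng6, Rg8, Re8, Rd8, Rc8, Rb8+, Ra8, Rf7, Rf6, Rf5, Rf4, Rf3, Rf2, Rf1, Bd8, Bb8, Bd6, ... (list truncated; more exist).
Black has legal moves and is not in check → neither.

neither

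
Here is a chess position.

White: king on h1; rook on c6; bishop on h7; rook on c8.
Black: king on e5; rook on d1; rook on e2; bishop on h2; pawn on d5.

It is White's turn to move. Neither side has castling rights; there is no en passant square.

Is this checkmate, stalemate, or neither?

White to move; white king on h1.
In check: yes, from the black rook on d1.
King squares — g1: attacked by Rd1; g2: attacked by Re2; h2: attacked by Re2.
Legal moves for White: none.
In check with no legal moves → checkmate.

checkmate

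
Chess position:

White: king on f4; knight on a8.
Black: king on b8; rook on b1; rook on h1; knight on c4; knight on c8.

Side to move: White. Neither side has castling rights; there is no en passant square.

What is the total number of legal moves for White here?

White to move; king on f4.
In check: no.
Legal moves: Nc7, Nb6, Kg5, Kf5, Kg4, Ke4, Kg3, Kf3.
Count: 8.

8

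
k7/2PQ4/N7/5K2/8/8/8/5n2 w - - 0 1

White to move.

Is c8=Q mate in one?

After c8=Q: black king on a8; in check: yes, from the white queen on c8.
King squares — a7: attacked by Qd7; b7: attacked by Qd7; b8: attacked by Na6.
Black has no legal moves → checkmate.

yes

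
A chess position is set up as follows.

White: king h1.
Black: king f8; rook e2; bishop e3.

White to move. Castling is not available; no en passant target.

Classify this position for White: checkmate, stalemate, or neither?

White to move; white king on h1.
In check: no.
King squares — g1: attacked by Be3; g2: attacked by Re2; h2: attacked by Re2.
Legal moves for White: none.
Not in check and no legal moves → stalemate.

stalemate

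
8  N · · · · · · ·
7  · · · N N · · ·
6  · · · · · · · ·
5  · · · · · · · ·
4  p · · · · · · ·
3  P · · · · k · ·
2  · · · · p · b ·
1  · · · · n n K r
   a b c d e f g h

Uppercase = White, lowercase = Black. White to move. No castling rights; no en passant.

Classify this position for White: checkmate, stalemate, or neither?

checkmate

White to move; white king on g1.
In check: yes, from the black rook on h1.
King squares — f1: attacked by Rh1; h1: attacked by Bg2; f2: attacked by Kf3; g2: attacked by Ne1; h2: attacked by Nf1.
Legal moves for White: none.
In check with no legal moves → checkmate.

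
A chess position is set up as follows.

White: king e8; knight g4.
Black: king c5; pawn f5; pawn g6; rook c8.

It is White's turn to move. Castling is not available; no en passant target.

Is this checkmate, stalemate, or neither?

White to move; white king on e8.
In check: yes, from the black rook on c8.
King squares — d7: available; e7: available; f7: available; d8: attacked by Rc8; f8: attacked by Rc8.
Legal moves for White: Kf7, Ke7, Kd7.
White is in check but has 3 legal moves → neither.

neither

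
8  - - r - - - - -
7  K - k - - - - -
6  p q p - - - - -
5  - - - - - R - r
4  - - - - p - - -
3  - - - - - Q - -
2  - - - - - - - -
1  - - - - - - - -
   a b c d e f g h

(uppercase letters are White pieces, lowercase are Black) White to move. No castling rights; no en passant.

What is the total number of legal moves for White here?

White to move; king on a7.
In check: yes, from the black queen on b6.
Legal moves: none.
Count: 0.

0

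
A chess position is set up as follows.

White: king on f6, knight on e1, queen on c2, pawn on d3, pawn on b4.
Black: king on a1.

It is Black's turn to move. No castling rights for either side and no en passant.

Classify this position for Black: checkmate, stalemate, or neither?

Black to move; black king on a1.
In check: no.
King squares — b1: attacked by Qc2; a2: attacked by Qc2; b2: attacked by Qc2.
Legal moves for Black: none.
Not in check and no legal moves → stalemate.

stalemate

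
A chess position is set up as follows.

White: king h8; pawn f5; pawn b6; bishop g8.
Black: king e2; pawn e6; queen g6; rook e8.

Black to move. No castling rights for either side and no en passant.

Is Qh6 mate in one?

yes

After Qh6: white king on h8; in check: yes, from the black queen on h6.
King squares — g7: attacked by Qh6; h7: attacked by Qh6; g8: own bishop.
White has no legal moves → checkmate.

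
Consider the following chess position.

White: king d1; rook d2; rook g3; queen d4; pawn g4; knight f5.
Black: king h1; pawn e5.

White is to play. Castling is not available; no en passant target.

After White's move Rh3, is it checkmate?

After Rh3: black king on h1; in check: yes, from the white rook on h3.
King squares — g1: attacked by Qd4; g2: attacked by Rd2; h2: attacked by Rd2.
Black has no legal moves → checkmate.

yes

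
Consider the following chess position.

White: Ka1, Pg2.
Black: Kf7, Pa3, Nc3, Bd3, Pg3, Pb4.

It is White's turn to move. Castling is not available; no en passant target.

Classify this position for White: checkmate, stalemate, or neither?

stalemate

White to move; white king on a1.
In check: no.
King squares — b1: attacked by Nc3; a2: attacked by Nc3; b2: attacked by Pa3.
Legal moves for White: none.
Not in check and no legal moves → stalemate.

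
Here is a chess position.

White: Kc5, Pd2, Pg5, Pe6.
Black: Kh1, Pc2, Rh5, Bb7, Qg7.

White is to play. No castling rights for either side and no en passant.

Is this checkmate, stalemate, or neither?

neither

White to move; white king on c5.
In check: no.
Legal moves for White: Kd6, Kb6, Kb5, Kc4, Kb4, e7, d3, d4.
White has 8 legal moves and is not in check → neither.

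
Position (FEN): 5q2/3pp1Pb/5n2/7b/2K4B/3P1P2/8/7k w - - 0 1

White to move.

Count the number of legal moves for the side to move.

White to move; king on c4.
In check: no.
Legal moves: Bxf6, Bg5, Bg3, Bf2, Be1, Kc5, Kb5, Kd4, Kb4, Kc3, Kb3, gxf8=Q, gxf8=R, gxf8=B, gxf8=N, g8=Q, g8=R, g8=B, g8=N, f4, d4.
Count: 21.

21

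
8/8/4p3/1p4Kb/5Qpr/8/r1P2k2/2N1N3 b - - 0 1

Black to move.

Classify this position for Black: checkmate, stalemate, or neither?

neither

Black to move; black king on f2.
In check: yes, from the white queen on f4.
Legal moves for Black: Kg1, Kxe1.
Black is in check but has 2 legal moves → neither.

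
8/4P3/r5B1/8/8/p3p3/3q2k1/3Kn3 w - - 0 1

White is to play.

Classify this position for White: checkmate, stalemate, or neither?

checkmate

White to move; white king on d1.
In check: yes, from the black queen on d2.
King squares — c1: attacked by Qd2; e1: attacked by Qd2; c2: attacked by Ne1; d2: attacked by Pe3; e2: attacked by Qd2.
Legal moves for White: none.
In check with no legal moves → checkmate.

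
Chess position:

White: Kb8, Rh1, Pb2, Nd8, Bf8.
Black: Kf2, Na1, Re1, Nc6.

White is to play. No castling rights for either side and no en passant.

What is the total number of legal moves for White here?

5

White to move; king on b8.
In check: yes, from the black knight on c6.
Legal moves: Kc8, Ka8, Kc7, Kb7, Nxc6.
Count: 5.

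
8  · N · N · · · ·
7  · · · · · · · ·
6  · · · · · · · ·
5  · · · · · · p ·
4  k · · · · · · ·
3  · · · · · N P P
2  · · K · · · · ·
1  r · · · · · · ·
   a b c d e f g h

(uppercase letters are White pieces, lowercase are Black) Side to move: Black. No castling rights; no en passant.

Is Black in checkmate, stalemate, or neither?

Black to move; black king on a4.
In check: no.
Legal moves for Black: Kb5, Ka5, Kb4, Ka3, Ra3, Ra2+, Rh1, Rg1, Rf1, Re1, Rd1, Rc1+, Rb1, g4.
Black has 14 legal moves and is not in check → neither.

neither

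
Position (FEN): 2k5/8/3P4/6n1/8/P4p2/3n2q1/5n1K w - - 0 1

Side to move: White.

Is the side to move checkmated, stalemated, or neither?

checkmate

White to move; white king on h1.
In check: yes, from the black queen on g2.
King squares — g1: attacked by Qg2; g2: attacked by Pf3; h2: attacked by Nf1.
Legal moves for White: none.
In check with no legal moves → checkmate.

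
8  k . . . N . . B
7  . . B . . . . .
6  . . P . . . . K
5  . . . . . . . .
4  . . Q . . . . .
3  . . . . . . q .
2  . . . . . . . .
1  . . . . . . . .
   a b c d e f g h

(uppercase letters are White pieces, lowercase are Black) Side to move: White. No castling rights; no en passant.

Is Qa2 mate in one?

After Qa2: black king on a8; in check: yes, from the white queen on a2.
Black has 1 legal reply: Qa3.
In check but a legal move exists → not checkmate.

no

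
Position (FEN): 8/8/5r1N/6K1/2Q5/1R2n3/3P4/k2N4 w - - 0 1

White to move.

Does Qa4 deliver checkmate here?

yes

After Qa4: black king on a1; in check: yes, from the white queen on a4.
King squares — b1: attacked by Rb3; a2: attacked by Qa4; b2: attacked by Nd1.
Black has no legal moves → checkmate.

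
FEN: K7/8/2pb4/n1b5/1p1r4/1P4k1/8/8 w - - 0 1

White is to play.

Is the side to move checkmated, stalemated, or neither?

stalemate

White to move; white king on a8.
In check: no.
King squares — a7: attacked by Bc5; b7: attacked by Na5; b8: attacked by Bd6.
Legal moves for White: none.
Not in check and no legal moves → stalemate.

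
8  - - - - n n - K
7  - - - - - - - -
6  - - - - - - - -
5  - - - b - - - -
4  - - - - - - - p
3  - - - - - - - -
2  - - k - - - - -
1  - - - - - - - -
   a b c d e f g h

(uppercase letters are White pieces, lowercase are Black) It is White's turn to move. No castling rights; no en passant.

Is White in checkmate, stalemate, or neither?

stalemate

White to move; white king on h8.
In check: no.
King squares — g7: attacked by Ne8; h7: attacked by Nf8; g8: attacked by Bd5.
Legal moves for White: none.
Not in check and no legal moves → stalemate.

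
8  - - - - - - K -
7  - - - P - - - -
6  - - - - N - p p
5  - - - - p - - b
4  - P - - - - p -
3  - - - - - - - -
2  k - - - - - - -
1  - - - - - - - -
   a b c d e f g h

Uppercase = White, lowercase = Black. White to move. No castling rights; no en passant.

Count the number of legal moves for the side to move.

18

White to move; king on g8.
In check: no.
Legal moves: Kh8, Kf8, Kh7, Kg7, Kf7, Nf8, Nd8, Ng7, Nc7, Ng5, Nc5, Nf4, Nd4, d8=Q, d8=R, d8=B, d8=N, b5.
Count: 18.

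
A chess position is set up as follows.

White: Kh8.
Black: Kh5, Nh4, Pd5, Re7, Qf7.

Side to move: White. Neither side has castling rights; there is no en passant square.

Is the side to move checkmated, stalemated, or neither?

stalemate

White to move; white king on h8.
In check: no.
King squares — g7: attacked by Qf7; h7: attacked by Qf7; g8: attacked by Qf7.
Legal moves for White: none.
Not in check and no legal moves → stalemate.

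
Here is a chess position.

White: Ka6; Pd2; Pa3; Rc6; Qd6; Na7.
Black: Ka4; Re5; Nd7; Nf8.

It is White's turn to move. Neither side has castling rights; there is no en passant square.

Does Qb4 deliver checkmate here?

yes

After Qb4: black king on a4; in check: yes, from the white queen on b4.
King squares — a3: attacked by Qb4; b3: attacked by Qb4; b4: attacked by Pa3; a5: attacked by Qb4; b5: attacked by Qb4.
Black has no legal moves → checkmate.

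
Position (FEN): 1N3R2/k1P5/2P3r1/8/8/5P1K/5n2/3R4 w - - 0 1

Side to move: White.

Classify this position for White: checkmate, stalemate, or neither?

White to move; white king on h3.
In check: yes, from the black knight on f2.
Legal moves for White: Kh4, Kh2.
White is in check but has 2 legal moves → neither.

neither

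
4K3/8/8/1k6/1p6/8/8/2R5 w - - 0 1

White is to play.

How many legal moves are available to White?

White to move; king on e8.
In check: no.
Legal moves: Kf8, Kd8, Kf7, Ke7, Kd7, Rc8, Rc7, Rc6, Rc5+, Rc4, Rc3, Rc2, Rh1, Rg1, Rf1, Re1, Rd1, Rb1, Ra1.
Count: 19.

19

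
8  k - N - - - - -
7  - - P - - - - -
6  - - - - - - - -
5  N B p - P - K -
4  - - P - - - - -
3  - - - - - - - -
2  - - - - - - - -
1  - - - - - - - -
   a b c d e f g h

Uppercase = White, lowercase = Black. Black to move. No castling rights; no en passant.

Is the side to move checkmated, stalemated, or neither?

Black to move; black king on a8.
In check: no.
King squares — a7: attacked by Nc8; b7: attacked by Na5; b8: attacked by Pc7.
Legal moves for Black: none.
Not in check and no legal moves → stalemate.

stalemate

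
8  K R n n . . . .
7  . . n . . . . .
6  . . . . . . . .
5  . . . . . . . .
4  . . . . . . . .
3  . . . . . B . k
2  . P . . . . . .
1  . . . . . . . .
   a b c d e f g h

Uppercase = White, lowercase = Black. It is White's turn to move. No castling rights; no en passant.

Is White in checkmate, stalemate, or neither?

checkmate

White to move; white king on a8.
In check: yes, from the black knight on c7.
King squares — a7: attacked by Nc8; b7: attacked by Nd8; b8: own rook.
Legal moves for White: none.
In check with no legal moves → checkmate.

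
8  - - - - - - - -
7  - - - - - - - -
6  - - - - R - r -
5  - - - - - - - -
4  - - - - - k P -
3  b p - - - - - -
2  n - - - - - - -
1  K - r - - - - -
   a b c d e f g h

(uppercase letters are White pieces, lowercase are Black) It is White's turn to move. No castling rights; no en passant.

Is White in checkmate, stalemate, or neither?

White to move; white king on a1.
In check: yes, from the black rook on c1.
King squares — b1: attacked by Rc1; a2: attacked by Pb3; b2: attacked by Ba3.
Legal moves for White: none.
In check with no legal moves → checkmate.

checkmate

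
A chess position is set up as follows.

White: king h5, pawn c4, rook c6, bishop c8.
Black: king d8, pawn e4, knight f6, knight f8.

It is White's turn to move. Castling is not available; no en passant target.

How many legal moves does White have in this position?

4

White to move; king on h5.
In check: yes, from the black knight on f6.
Legal moves: Kh6, Kg5, Kh4, Rxf6.
Count: 4.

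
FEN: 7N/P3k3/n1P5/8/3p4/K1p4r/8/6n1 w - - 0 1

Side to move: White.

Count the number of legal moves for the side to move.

White to move; king on a3.
In check: no.
Legal moves: Nf7, Ng6+, Ka4, Kb3, Ka2, a8=Q, a8=R, a8=B, a8=N, c7.
Count: 10.

10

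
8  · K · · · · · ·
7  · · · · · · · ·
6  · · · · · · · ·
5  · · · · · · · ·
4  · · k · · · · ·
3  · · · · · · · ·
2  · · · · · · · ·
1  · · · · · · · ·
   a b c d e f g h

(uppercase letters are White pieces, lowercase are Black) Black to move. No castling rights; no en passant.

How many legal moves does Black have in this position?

Black to move; king on c4.
In check: no.
Legal moves: Kd5, Kc5, Kb5, Kd4, Kb4, Kd3, Kc3, Kb3.
Count: 8.

8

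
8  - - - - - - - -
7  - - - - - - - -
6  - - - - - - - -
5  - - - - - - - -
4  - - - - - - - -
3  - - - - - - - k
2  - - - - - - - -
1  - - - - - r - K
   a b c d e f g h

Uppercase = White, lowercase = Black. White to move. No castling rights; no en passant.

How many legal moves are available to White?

0

White to move; king on h1.
In check: yes, from the black rook on f1.
Legal moves: none.
Count: 0.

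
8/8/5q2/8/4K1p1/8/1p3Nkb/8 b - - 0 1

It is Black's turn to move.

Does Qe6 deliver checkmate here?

After Qe6: white king on e4; in check: yes, from the black queen on e6.
White has 2 legal replies: Kd4, Kd3.
In check but a legal move exists → not checkmate.

no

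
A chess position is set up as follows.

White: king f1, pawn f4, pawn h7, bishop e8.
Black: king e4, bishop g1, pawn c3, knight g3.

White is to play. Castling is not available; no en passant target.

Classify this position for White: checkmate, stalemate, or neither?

neither

White to move; white king on f1.
In check: yes, from the black knight on g3.
Legal moves for White: Kg2, Kxg1, Ke1.
White is in check but has 3 legal moves → neither.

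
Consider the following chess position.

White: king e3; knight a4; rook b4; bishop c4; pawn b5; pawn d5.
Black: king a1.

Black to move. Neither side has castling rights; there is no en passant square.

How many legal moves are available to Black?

Black to move; king on a1.
In check: no.
Legal moves: none.
Count: 0.

0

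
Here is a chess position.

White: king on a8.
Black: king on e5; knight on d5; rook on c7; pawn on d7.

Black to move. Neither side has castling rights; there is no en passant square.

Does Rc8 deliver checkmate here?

After Rc8: white king on a8; in check: yes, from the black rook on c8.
White has 2 legal replies: Kb7, Ka7.
In check but a legal move exists → not checkmate.

no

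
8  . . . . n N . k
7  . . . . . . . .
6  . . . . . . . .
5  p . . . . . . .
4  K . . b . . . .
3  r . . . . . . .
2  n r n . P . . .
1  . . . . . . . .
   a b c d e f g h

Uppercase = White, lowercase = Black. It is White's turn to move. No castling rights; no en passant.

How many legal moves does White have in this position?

0

White to move; king on a4.
In check: yes, from the black rook on a3.
Legal moves: none.
Count: 0.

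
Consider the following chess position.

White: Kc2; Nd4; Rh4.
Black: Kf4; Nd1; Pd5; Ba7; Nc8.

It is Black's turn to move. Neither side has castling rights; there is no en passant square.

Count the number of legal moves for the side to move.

4

Black to move; king on f4.
In check: yes, from the white rook on h4.
Legal moves: Kg5, Ke5, Kg3, Ke3.
Count: 4.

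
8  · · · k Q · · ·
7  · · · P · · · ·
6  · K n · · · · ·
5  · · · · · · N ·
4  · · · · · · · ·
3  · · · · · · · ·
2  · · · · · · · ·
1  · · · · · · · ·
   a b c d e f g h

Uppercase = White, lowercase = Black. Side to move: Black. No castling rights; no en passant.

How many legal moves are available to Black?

Black to move; king on d8.
In check: yes, from the white queen on e8.
Legal moves: none.
Count: 0.

0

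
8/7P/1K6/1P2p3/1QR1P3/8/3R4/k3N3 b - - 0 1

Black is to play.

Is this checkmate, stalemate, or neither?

stalemate

Black to move; black king on a1.
In check: no.
King squares — b1: attacked by Qb4; a2: attacked by Rd2; b2: attacked by Rd2.
Legal moves for Black: none.
Not in check and no legal moves → stalemate.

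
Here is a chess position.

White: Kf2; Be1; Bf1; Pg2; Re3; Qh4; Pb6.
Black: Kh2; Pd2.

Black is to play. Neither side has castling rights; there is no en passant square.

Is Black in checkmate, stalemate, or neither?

checkmate

Black to move; black king on h2.
In check: yes, from the white queen on h4.
King squares — g1: attacked by Kf2; h1: attacked by Qh4; g2: attacked by Bf1; g3: attacked by Kf2; h3: attacked by Pg2.
Legal moves for Black: none.
In check with no legal moves → checkmate.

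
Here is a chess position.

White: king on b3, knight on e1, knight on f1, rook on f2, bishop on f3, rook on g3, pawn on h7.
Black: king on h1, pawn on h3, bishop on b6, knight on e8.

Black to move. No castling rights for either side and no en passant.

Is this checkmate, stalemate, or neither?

checkmate

Black to move; black king on h1.
In check: yes, from the white bishop on f3.
King squares — g1: attacked by Rg3; g2: attacked by Ne1; h2: attacked by Nf1.
Legal moves for Black: none.
In check with no legal moves → checkmate.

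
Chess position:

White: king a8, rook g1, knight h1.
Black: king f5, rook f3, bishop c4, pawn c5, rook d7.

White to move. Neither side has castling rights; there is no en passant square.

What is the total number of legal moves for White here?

White to move; king on a8.
In check: no.
Legal moves: Kb8, Ng3+, Nf2, Rg8, Rg7, Rg6, Rg5+, Rg4, Rg3, Rg2, Rf1, Re1, Rd1, Rc1, Rb1, Ra1.
Count: 16.

16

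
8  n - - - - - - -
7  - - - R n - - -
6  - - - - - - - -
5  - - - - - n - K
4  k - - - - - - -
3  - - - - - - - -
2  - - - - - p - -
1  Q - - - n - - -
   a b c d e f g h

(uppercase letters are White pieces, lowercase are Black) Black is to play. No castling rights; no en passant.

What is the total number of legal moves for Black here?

3

Black to move; king on a4.
In check: yes, from the white queen on a1.
Legal moves: Kb5, Kb4, Kb3.
Count: 3.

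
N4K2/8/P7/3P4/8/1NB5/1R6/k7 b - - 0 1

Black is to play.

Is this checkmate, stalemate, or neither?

checkmate

Black to move; black king on a1.
In check: yes, from the white knight on b3.
King squares — b1: attacked by Rb2; a2: attacked by Rb2; b2: attacked by Bc3.
Legal moves for Black: none.
In check with no legal moves → checkmate.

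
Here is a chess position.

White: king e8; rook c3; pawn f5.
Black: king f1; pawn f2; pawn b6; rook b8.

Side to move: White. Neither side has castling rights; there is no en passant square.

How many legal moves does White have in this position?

White to move; king on e8.
In check: yes, from the black rook on b8.
Legal moves: Kf7, Ke7, Kd7, Rc8.
Count: 4.

4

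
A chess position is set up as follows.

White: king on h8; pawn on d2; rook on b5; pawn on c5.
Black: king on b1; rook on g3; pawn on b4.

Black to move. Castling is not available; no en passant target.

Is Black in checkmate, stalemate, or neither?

neither

Black to move; black king on b1.
In check: no.
Legal moves for Black include: Rg8+, Rg7, Rg6, Rg5, Rg4, Rh3+, Rf3, Re3, Rd3, Rc3, Rb3, Ra3, Rg2, Rg1, Kc2, Kb2, Ka2, Kc1, ... (list truncated; more exist).
Black has legal moves and is not in check → neither.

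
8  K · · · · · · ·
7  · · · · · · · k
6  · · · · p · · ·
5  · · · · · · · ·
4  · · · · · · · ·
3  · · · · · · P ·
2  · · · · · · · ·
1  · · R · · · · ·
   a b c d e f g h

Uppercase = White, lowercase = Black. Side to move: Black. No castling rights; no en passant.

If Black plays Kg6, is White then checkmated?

no

After Kg6: white king on a8; in check: no.
White is not in check, so this cannot be checkmate.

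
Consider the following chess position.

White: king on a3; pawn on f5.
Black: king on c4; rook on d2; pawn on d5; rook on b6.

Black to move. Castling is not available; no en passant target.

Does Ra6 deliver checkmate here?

yes

After Ra6: white king on a3; in check: yes, from the black rook on a6.
King squares — a2: attacked by Rd2; b2: attacked by Rd2; b3: attacked by Kc4; a4: attacked by Ra6; b4: attacked by Kc4.
White has no legal moves → checkmate.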